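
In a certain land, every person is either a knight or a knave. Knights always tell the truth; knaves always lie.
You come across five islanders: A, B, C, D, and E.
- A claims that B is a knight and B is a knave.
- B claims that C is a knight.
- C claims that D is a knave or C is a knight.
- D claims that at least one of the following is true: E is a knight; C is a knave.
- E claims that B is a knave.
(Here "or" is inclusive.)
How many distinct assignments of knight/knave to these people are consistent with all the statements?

2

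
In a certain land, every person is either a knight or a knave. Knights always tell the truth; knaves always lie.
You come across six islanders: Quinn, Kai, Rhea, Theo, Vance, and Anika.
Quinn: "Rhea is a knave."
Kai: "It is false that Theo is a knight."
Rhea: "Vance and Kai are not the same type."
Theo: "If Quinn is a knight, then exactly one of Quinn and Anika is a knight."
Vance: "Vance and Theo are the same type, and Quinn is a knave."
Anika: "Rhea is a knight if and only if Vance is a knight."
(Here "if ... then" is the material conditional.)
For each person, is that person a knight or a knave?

Quinn is a knave, Kai is a knave, Rhea is a knight, Theo is a knight, Vance is a knight, and Anika is a knight.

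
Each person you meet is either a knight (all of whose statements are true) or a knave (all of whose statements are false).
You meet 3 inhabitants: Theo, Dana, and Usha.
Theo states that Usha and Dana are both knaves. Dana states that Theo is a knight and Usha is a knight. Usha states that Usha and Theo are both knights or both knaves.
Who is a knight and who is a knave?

Theo is a knight, Dana is a knave, and Usha is a knave.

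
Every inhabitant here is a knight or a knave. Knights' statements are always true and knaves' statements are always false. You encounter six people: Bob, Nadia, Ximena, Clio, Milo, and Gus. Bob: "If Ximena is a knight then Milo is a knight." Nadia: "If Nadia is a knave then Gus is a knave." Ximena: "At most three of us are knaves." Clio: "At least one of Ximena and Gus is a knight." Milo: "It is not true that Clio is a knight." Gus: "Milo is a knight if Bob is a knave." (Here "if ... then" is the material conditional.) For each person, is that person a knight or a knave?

Bob (knave): "if Ximena is a knight then Milo is a knight" — false. ✓
Nadia (knight): "if Nadia is a knave then Gus is a knave" — True. ✓
As a knight, Ximena's statement "at most three of us are knaves" should be True; it is.
As a knight, Clio's statement "at least one of Ximena and Gus is a knight" should be True; it is.
Milo is a knave, so "it is not true that Clio is a knight" must be false — and it is.
As a knave, Gus's statement "Milo is a knight if Bob is a knave" should be false; it is.

Knights: Nadia, Ximena, and Clio. Knaves: Bob, Milo, and Gus.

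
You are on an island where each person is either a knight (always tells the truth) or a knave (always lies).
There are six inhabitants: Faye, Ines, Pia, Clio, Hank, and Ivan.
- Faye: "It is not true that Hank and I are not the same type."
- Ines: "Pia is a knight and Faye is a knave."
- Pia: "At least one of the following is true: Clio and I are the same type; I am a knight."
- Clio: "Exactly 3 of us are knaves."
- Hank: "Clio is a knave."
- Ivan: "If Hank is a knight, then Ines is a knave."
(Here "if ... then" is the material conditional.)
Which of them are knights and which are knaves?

Faye is a knight, Ines is a knave, Pia is a knight, Clio is a knave, Hank is a knight, and Ivan is a knight.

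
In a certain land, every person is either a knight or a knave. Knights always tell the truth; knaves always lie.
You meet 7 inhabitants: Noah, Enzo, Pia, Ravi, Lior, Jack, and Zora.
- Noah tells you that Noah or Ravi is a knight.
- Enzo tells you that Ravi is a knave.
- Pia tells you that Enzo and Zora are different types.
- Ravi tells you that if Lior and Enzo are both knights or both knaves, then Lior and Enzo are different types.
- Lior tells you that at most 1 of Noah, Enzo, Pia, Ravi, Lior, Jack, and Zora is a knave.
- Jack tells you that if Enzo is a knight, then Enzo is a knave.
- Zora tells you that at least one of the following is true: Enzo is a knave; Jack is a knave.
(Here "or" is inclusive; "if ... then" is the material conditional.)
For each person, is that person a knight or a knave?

Noah is a knight, and the claim "Noah or Ravi is a knight" is indeed True.
As a knave, Enzo's statement "Ravi is a knave" should be false; it is.
Pia (knight): "Enzo and Zora are different types" — True. ✓
Ravi is a knight; "if Lior and Enzo are both knights or both knaves, then Lior and Enzo are different types" is True, as required.
As a knight, Lior's statement "at most 1 of Noah, Enzo, Pia, Ravi, Lior, Jack, and Zora is a knave" should be True; it is.
As a knight, Jack's statement "if Enzo is a knight, then Enzo is a knave" should be True; it is.
Zora is a knight, and the claim "at least one of the following is true: Enzo is a knave; Jack is a knave" is indeed True.

Knights: Noah, Pia, Ravi, Lior, Jack, and Zora. Knaves: Enzo.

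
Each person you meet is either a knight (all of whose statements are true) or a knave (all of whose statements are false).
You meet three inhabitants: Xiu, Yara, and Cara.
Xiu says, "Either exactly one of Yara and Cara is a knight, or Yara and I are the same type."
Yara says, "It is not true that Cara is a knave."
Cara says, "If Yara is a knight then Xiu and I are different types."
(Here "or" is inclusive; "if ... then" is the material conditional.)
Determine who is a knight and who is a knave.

Suppose Xiu is a knight. Then Xiu's statement "either exactly one of Yara and Cara is a knight, or Yara and I are the same type" would have to be true. Checking the 4 ways to assign the others, none is consistent with every speaker.
(For instance, with Yara=knight, Cara=knight, Cara's claim "if Yara is a knight then Xiu and I are different types" comes out false where it would need to be true.)
So Xiu must be a knave, making "either exactly one of Yara and Cara is a knight, or Yara and I are the same type" false. Taking Xiu=knave, Yara=knight, Cara=knight, each remaining statement checks out:
  Yara (knight): "it is not true that Cara is a knave" — true. ✓
  Cara (knight): "if Yara is a knight then Xiu and I are different types" — true. ✓
This is the unique consistent assignment.

Knights: Yara and Cara. Knaves: Xiu.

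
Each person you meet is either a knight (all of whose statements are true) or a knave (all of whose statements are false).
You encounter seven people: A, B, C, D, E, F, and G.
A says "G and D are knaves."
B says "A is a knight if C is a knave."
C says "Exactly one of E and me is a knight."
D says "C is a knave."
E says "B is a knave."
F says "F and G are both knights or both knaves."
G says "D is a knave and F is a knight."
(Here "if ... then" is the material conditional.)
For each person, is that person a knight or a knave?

A is a knave; "G and D are knaves" is False, as required.
B is a knight; "A is a knight if C is a knave" is true, as required.
C is a knight, and the claim "exactly one of E and me is a knight" is indeed true.
Since D is a knave, "C is a knave" needs to be False, which holds.
E is a knave, so "B is a knave" must be False — and it is.
F is a knight, and the claim "F and G are both knights or both knaves" is indeed true.
As a knight, G's statement "D is a knave and F is a knight" should be true; it is.

Knights: B, C, F, and G. Knaves: A, D, and E.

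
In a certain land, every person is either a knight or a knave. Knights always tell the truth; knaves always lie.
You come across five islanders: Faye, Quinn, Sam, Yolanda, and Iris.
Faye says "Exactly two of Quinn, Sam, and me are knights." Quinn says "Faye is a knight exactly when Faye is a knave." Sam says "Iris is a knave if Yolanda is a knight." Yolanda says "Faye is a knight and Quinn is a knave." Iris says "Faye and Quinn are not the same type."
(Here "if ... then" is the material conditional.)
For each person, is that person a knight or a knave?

Faye is a knave, Quinn is a knave, Sam is a knight, Yolanda is a knave, and Iris is a knave.

Faye is a knave, and the claim "exactly two of Quinn, Sam, and me are knights" is indeed false.
Quinn is a knave; "Faye is a knight exactly when Faye is a knave" is false, as required.
Sam is a knight, and the claim "Iris is a knave if Yolanda is a knight" is indeed True.
Yolanda is a knave, so "Faye is a knight and Quinn is a knave" must be false — and it is.
As a knave, Iris's statement "Faye and Quinn are not the same type" should be false; it is.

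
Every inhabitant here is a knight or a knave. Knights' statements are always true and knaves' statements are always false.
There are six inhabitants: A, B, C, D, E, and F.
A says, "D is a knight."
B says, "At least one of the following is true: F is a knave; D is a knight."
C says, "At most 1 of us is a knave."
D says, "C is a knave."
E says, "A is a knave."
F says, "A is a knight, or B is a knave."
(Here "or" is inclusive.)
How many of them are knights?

The unique consistent assignment is A=knight, B=knight, C=knave, D=knight, E=knave, F=knight.
That has 4 knights.

4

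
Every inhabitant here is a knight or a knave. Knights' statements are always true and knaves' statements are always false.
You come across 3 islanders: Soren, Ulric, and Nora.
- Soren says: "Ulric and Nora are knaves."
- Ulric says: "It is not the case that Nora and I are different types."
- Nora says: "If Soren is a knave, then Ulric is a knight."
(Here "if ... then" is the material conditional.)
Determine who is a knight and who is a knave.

Knights: Ulric and Nora. Knaves: Soren.

Soren is a knave; "Ulric and Nora are knaves" is False, as required.
Since Ulric is a knight, "it is not the case that Nora and I are different types" needs to be True, which holds.
Since Nora is a knight, "if Soren is a knave, then Ulric is a knight" needs to be True, which holds.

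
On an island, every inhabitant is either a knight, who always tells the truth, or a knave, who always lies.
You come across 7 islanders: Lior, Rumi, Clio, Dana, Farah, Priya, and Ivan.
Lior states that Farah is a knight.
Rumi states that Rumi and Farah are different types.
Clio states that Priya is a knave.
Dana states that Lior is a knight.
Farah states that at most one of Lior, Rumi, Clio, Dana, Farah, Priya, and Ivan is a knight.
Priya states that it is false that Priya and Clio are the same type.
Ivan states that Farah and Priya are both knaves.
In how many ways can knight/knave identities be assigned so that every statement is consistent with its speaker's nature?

1

Consistent assignments:
  Lior=knave, Rumi=knight, Clio=knave, Dana=knave, Farah=knave, Priya=knight, Ivan=knave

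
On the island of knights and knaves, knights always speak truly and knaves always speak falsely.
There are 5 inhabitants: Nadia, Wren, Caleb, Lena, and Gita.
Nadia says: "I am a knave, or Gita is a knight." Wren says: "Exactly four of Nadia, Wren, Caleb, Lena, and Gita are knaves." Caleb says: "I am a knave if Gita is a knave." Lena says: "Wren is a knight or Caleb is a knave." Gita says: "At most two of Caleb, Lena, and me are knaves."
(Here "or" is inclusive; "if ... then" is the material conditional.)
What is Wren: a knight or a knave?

Wren is a knave.

Consistent assignments: {Nadia=knight, Wren=knave, Caleb=knight, Lena=knave, Gita=knight}
In every consistent assignment, Wren is a knave.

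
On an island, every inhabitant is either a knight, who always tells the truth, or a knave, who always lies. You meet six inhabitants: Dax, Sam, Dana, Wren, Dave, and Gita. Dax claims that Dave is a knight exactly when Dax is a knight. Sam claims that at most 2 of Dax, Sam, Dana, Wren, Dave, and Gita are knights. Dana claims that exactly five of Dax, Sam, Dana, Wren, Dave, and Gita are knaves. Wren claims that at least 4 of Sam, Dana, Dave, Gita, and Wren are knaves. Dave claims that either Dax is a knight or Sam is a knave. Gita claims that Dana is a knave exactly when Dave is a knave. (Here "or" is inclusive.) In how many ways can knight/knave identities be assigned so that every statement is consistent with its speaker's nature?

0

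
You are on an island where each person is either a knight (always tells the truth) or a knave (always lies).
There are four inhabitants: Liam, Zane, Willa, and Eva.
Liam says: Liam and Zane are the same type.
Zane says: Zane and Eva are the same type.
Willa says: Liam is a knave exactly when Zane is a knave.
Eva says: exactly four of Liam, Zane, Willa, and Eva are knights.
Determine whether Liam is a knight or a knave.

Consistent assignments: {Liam=knight, Zane=knight, Willa=knight, Eva=knight}
In every consistent assignment, Liam is a knight.

Liam is a knight.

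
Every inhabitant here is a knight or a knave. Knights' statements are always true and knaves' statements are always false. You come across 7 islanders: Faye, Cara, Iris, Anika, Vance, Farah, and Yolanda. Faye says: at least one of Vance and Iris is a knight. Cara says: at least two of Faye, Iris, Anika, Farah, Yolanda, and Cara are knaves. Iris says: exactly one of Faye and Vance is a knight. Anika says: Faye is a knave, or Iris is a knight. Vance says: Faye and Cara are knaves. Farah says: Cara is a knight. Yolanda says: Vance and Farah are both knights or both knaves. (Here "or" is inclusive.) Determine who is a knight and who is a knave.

Knights: Cara, Anika, and Farah. Knaves: Faye, Iris, Vance, and Yolanda.

Since Faye is a knave, "at least one of Vance and Iris is a knight" needs to be False, which holds.
Cara is a knight, so "at least two of Faye, Iris, Anika, Farah, Yolanda, and Cara are knaves" must be true — and it is.
Iris is a knave, so "exactly one of Faye and Vance is a knight" must be False — and it is.
Anika (knight): "Faye is a knave, or Iris is a knight" — true. ✓
Since Vance is a knave, "Faye and Cara are knaves" needs to be False, which holds.
Farah is a knight, so "Cara is a knight" must be true — and it is.
Yolanda (knave): "Vance and Farah are both knights or both knaves" — False. ✓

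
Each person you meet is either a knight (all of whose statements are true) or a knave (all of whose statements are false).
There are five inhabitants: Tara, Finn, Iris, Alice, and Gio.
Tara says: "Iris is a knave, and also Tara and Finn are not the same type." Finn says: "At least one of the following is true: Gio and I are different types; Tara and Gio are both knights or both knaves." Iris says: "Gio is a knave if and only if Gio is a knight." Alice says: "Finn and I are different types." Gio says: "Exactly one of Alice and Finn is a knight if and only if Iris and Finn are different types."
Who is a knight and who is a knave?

Tara is a knight; "Iris is a knave, and also Tara and Finn are not the same type" is True, as required.
Since Finn is a knave, "at least one of the following is true: Gio and I are different types; Tara and Gio are both knights or both knaves" needs to be false, which holds.
Iris is a knave, so "Gio is a knave if and only if Gio is a knight" must be false — and it is.
Alice (knight): "Finn and I are different types" — True. ✓
Gio is a knave; "exactly one of Alice and Finn is a knight if and only if Iris and Finn are different types" is false, as required.

Tara is a knight, Finn is a knave, Iris is a knave, Alice is a knight, and Gio is a knave.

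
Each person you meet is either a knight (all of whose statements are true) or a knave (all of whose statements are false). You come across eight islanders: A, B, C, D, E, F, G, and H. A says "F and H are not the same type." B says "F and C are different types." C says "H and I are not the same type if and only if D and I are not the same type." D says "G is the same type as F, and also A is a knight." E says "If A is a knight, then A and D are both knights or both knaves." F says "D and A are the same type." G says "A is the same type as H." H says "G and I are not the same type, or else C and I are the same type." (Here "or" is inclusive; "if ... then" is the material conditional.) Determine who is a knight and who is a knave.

A is a knave, B is a knight, C is a knave, D is a knave, E is a knight, F is a knight, G is a knave, and H is a knight.

Since A is a knave, "F and H are not the same type" needs to be False, which holds.
B is a knight, so "F and C are different types" must be True — and it is.
C is a knave; "H and I are not the same type if and only if D and I are not the same type" is False, as required.
As a knave, D's statement "G is the same type as F, and also A is a knight" should be False; it is.
As a knight, E's statement "if A is a knight, then A and D are both knights or both knaves" should be True; it is.
Since F is a knight, "D and A are the same type" needs to be True, which holds.
G is a knave, and the claim "A is the same type as H" is indeed False.
H is a knight, so "G and I are not the same type, or else C and I are the same type" must be True — and it is.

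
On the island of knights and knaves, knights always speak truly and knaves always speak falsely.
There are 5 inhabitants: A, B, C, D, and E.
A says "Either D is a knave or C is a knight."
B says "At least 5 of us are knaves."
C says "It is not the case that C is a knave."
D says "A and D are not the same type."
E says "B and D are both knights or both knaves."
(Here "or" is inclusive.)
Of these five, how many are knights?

The unique consistent assignment is A=knave, B=knave, C=knave, D=knight, E=knave.
That has 1 knight.

1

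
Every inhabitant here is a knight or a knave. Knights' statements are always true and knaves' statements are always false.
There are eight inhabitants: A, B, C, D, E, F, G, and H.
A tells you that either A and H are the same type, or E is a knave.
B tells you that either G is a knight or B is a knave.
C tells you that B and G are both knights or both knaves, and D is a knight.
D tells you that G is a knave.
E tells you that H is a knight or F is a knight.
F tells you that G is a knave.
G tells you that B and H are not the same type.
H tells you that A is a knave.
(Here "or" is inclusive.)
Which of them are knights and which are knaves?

A is a knight; "either A and H are the same type, or E is a knave" is True, as required.
B (knight): "either G is a knight or B is a knave" — True. ✓
C is a knave, so "B and G are both knights or both knaves, and D is a knight" must be false — and it is.
As a knave, D's statement "G is a knave" should be false; it is.
E is a knave, so "H is a knight or F is a knight" must be false — and it is.
F (knave): "G is a knave" — false. ✓
As a knight, G's statement "B and H are not the same type" should be True; it is.
As a knave, H's statement "A is a knave" should be false; it is.

A is a knight, B is a knight, C is a knave, D is a knave, E is a knave, F is a knave, G is a knight, and H is a knave.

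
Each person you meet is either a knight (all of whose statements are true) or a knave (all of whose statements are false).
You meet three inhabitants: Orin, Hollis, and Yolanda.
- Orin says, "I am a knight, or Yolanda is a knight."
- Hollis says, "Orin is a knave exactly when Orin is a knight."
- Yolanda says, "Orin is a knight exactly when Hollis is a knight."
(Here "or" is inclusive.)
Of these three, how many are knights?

1

The unique consistent assignment is Orin=knight, Hollis=knave, Yolanda=knave.
That has 1 knight.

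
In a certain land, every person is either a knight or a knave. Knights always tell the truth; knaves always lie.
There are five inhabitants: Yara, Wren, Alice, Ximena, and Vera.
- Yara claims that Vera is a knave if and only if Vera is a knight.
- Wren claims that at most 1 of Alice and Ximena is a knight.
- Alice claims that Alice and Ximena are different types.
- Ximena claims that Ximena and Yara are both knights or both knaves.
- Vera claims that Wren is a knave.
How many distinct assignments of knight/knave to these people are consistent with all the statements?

0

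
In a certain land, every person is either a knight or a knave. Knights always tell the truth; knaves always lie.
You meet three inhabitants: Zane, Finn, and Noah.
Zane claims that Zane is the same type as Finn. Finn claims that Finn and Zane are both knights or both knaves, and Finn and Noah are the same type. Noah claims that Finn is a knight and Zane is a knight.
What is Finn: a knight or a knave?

Finn is a knight.

Consistent assignments: {Zane=knight, Finn=knight, Noah=knight}
In every consistent assignment, Finn is a knight.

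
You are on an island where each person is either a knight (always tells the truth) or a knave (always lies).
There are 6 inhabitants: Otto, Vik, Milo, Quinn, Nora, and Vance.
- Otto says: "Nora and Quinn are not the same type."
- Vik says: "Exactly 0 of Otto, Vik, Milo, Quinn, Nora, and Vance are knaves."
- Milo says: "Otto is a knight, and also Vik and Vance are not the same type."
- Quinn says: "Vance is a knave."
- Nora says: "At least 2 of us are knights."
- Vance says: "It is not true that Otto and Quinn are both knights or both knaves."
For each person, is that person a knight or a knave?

Otto is a knight, and the claim "Nora and Quinn are not the same type" is indeed True.
Vik (knave): "exactly 0 of Otto, Vik, Milo, Quinn, Nora, and Vance are knaves" — False. ✓
Milo is a knight, and the claim "Otto is a knight, and also Vik and Vance are not the same type" is indeed True.
Quinn is a knave, so "Vance is a knave" must be False — and it is.
Nora is a knight; "at least 2 of us are knights" is True, as required.
Vance (knight): "it is not true that Otto and Quinn are both knights or both knaves" — True. ✓

Knights: Otto, Milo, Nora, and Vance. Knaves: Vik and Quinn.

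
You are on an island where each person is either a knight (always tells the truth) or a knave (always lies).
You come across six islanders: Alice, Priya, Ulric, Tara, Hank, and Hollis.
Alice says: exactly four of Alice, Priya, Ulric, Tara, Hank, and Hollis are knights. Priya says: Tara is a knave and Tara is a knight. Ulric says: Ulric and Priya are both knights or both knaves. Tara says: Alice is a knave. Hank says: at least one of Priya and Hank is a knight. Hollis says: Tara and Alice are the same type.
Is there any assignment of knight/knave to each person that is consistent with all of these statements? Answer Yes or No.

No

Checking all 64 assignments, each has at least one speaker whose statement's truth value contradicts their type.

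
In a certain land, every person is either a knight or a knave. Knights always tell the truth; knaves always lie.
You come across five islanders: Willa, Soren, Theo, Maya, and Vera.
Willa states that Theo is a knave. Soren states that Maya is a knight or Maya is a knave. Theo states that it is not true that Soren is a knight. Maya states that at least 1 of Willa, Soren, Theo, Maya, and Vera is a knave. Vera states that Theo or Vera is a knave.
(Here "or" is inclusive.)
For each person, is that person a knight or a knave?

Knights: Willa, Soren, Maya, and Vera. Knaves: Theo.

Suppose Willa is a knave. Then Willa's statement "Theo is a knave" would have to be false. Checking the 16 ways to assign the others, none is consistent with every speaker.
(For instance, with Soren=knight, Theo=knave, Maya=knight, Vera=knight, Willa's claim "Theo is a knave" comes out true where it would need to be false.)
So Willa must be a knight, making "Theo is a knave" true. Taking Willa=knight, Soren=knight, Theo=knave, Maya=knight, Vera=knight, each remaining statement checks out:
  Soren (knight): "Maya is a knight or Maya is a knave" — true. ✓
  Theo (knave): "it is not true that Soren is a knight" — false. ✓
  Maya (knight): "at least 1 of Willa, Soren, Theo, Maya, and Vera is a knave" — true. ✓
  Vera (knight): "Theo or Vera is a knave" — true. ✓
This is the unique consistent assignment.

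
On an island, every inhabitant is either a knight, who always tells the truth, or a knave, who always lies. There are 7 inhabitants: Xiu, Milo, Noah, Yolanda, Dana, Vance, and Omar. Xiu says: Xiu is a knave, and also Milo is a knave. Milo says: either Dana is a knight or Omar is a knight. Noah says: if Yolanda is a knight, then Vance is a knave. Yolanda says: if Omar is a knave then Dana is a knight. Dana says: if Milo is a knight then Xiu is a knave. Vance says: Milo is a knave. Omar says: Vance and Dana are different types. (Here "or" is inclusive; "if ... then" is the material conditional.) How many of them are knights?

5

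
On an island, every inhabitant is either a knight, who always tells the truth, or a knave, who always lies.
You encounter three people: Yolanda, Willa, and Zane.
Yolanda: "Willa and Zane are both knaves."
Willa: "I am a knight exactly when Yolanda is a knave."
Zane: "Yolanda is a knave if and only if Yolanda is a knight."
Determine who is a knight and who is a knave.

Yolanda is a knave, and the claim "Willa and Zane are both knaves" is indeed false.
As a knight, Willa's statement "I am a knight exactly when Yolanda is a knave" should be true; it is.
Since Zane is a knave, "Yolanda is a knave if and only if Yolanda is a knight" needs to be false, which holds.

Yolanda is a knave, Willa is a knight, and Zane is a knave.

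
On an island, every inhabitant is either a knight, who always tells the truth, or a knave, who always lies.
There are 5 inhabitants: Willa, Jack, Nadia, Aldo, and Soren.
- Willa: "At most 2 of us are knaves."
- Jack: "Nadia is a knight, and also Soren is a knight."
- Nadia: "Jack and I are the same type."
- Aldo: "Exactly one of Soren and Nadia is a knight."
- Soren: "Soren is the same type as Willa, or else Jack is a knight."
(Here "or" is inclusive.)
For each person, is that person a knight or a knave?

Willa is a knight; "at most 2 of us are knaves" is True, as required.
Jack is a knight, and the claim "Nadia is a knight, and also Soren is a knight" is indeed True.
Since Nadia is a knight, "Jack and I are the same type" needs to be True, which holds.
As a knave, Aldo's statement "exactly one of Soren and Nadia is a knight" should be False; it is.
Since Soren is a knight, "Soren is the same type as Willa, or else Jack is a knight" needs to be True, which holds.

Willa is a knight, Jack is a knight, Nadia is a knight, Aldo is a knave, and Soren is a knight.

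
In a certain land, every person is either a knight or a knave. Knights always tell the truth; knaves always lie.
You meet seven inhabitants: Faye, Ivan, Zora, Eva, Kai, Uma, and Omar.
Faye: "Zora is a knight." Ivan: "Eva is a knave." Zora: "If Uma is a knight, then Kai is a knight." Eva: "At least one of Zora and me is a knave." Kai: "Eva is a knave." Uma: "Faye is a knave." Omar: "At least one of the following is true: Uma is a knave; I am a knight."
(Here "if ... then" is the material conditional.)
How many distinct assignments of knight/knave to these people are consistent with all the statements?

2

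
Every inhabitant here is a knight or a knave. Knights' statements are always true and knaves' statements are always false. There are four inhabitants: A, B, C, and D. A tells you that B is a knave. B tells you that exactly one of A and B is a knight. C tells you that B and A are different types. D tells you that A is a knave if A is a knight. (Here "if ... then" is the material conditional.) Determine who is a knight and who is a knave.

A is a knave, B is a knight, C is a knight, and D is a knight.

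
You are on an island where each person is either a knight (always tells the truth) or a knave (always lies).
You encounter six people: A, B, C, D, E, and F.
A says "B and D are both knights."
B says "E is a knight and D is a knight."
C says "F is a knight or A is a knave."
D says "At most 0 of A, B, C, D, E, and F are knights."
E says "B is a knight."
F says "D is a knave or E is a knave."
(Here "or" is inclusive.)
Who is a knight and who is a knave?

A is a knave, B is a knave, C is a knight, D is a knave, E is a knave, and F is a knight.

A is a knave, so "B and D are both knights" must be false — and it is.
B is a knave, so "E is a knight and D is a knight" must be false — and it is.
As a knight, C's statement "F is a knight or A is a knave" should be true; it is.
D is a knave; "at most 0 of A, B, C, D, E, and F are knights" is false, as required.
E is a knave, and the claim "B is a knight" is indeed false.
F is a knight, so "D is a knave or E is a knave" must be true — and it is.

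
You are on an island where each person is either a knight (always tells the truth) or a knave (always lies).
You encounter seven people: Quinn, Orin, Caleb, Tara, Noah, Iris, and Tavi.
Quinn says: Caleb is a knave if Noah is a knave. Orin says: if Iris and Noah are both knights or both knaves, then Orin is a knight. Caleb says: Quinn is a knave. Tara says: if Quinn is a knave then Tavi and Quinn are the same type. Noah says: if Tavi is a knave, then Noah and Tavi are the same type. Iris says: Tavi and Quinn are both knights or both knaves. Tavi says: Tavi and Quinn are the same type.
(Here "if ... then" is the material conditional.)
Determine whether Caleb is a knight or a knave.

Caleb is a knave.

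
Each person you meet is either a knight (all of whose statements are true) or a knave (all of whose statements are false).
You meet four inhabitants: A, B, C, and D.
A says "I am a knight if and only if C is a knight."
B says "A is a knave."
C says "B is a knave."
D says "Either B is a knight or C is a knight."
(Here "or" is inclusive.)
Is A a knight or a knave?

A is a knight.

Consistent assignments: {A=knight, B=knave, C=knight, D=knight}
In every consistent assignment, A is a knight.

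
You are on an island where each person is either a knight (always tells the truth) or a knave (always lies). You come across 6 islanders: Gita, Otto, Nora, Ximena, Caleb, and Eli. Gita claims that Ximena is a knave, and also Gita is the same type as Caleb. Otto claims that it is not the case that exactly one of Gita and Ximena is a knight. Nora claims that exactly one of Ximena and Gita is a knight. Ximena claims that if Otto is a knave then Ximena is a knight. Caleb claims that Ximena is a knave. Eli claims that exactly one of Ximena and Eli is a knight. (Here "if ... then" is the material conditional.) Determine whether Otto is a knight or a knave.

Otto is a knave.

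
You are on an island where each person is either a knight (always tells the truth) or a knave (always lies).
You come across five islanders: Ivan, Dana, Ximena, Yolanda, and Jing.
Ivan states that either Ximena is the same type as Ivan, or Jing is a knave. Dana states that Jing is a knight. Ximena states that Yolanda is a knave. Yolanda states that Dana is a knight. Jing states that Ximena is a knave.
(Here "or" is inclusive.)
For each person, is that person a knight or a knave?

Knights: Ivan and Ximena. Knaves: Dana, Yolanda, and Jing.

Since Ivan is a knight, "either Ximena is the same type as Ivan, or Jing is a knave" needs to be true, which holds.
Dana (knave): "Jing is a knight" — False. ✓
Ximena is a knight, so "Yolanda is a knave" must be true — and it is.
As a knave, Yolanda's statement "Dana is a knight" should be False; it is.
As a knave, Jing's statement "Ximena is a knave" should be False; it is.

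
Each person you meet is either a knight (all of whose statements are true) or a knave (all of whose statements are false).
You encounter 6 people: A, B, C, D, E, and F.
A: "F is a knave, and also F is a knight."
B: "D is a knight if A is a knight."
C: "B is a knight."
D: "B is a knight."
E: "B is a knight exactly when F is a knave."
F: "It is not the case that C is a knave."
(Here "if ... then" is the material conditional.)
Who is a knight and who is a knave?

A (knave): "F is a knave, and also F is a knight" — False. ✓
B is a knight, so "D is a knight if A is a knight" must be true — and it is.
C is a knight, so "B is a knight" must be true — and it is.
D is a knight; "B is a knight" is true, as required.
Since E is a knave, "B is a knight exactly when F is a knave" needs to be False, which holds.
F is a knight; "it is not the case that C is a knave" is true, as required.

A is a knave, B is a knight, C is a knight, D is a knight, E is a knave, and F is a knight.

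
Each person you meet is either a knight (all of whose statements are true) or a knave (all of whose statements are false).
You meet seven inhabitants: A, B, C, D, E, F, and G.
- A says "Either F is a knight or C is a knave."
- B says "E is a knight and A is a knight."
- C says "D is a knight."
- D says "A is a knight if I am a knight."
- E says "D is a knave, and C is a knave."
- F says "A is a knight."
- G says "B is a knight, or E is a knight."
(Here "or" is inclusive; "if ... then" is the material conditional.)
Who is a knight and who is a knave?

Knights: A, C, D, and F. Knaves: B, E, and G.

A is a knight, and the claim "either F is a knight or C is a knave" is indeed true.
B is a knave; "E is a knight and A is a knight" is False, as required.
C is a knight, so "D is a knight" must be true — and it is.
D (knight): "A is a knight if I am a knight" — true. ✓
E is a knave; "D is a knave, and C is a knave" is False, as required.
F is a knight, and the claim "A is a knight" is indeed true.
G is a knave, and the claim "B is a knight, or E is a knight" is indeed False.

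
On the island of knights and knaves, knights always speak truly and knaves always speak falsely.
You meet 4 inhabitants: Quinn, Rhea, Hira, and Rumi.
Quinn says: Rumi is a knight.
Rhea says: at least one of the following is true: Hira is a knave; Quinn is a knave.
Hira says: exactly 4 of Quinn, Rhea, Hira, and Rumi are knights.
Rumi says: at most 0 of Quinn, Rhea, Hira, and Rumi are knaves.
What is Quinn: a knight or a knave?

Quinn is a knave.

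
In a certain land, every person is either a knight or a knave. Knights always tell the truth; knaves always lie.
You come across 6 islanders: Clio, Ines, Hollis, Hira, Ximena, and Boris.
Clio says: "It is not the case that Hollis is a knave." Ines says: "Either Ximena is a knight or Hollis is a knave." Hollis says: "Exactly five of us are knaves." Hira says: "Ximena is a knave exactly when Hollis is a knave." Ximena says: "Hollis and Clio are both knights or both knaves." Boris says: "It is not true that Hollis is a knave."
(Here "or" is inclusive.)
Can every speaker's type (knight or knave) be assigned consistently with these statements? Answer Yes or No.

Yes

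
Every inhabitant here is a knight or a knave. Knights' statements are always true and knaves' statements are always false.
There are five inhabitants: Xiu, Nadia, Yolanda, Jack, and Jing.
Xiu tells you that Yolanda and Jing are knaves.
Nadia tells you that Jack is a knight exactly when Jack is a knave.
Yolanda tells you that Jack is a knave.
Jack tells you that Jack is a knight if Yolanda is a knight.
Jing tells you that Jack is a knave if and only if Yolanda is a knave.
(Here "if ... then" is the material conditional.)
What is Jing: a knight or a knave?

Jing is a knave.

Consistent assignments: {Xiu=knight, Nadia=knave, Yolanda=knave, Jack=knight, Jing=knave}; {Xiu=knave, Nadia=knave, Yolanda=knight, Jack=knave, Jing=knave}
In every consistent assignment, Jing is a knave.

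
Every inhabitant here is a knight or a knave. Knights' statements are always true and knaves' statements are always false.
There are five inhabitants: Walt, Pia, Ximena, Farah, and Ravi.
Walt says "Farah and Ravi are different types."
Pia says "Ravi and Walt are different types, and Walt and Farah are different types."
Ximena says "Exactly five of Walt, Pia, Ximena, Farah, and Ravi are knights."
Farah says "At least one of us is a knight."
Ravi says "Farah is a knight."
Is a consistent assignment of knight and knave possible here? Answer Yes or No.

Yes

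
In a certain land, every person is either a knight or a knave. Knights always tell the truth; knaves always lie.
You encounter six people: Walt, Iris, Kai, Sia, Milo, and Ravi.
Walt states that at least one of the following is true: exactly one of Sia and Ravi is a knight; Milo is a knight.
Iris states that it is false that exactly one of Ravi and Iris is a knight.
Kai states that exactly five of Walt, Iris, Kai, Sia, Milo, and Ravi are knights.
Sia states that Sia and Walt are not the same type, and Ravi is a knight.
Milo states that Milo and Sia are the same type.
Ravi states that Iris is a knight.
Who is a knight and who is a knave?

Walt (knave): "at least one of the following is true: exactly one of Sia and Ravi is a knight; Milo is a knight" — false. ✓
Since Iris is a knight, "it is false that exactly one of Ravi and Iris is a knight" needs to be True, which holds.
Since Kai is a knave, "exactly five of Walt, Iris, Kai, Sia, Milo, and Ravi are knights" needs to be false, which holds.
Sia (knight): "Sia and Walt are not the same type, and Ravi is a knight" — True. ✓
Since Milo is a knave, "Milo and Sia are the same type" needs to be false, which holds.
As a knight, Ravi's statement "Iris is a knight" should be True; it is.

Knights: Iris, Sia, and Ravi. Knaves: Walt, Kai, and Milo.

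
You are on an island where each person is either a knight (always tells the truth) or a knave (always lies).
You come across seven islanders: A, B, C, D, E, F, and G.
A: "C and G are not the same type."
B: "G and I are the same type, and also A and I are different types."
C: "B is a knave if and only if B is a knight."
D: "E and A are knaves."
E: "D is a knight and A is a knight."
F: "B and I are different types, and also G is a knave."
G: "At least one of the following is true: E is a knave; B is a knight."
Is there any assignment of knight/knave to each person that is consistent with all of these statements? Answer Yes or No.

Yes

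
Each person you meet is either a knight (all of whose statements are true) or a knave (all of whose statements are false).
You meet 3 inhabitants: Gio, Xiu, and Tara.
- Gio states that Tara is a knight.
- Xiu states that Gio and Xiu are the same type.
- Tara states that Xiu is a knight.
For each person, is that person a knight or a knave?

Gio is a knight; "Tara is a knight" is True, as required.
As a knight, Xiu's statement "Gio and Xiu are the same type" should be True; it is.
Tara is a knight, so "Xiu is a knight" must be True — and it is.

Gio is a knight, Xiu is a knight, and Tara is a knight.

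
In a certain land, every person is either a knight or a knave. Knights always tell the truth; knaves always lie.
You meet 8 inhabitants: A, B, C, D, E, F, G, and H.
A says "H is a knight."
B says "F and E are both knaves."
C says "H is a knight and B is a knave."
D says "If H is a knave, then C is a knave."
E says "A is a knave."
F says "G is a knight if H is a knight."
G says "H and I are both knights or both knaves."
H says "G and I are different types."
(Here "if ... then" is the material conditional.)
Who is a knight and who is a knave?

Knights: A, B, D, and H. Knaves: C, E, F, and G.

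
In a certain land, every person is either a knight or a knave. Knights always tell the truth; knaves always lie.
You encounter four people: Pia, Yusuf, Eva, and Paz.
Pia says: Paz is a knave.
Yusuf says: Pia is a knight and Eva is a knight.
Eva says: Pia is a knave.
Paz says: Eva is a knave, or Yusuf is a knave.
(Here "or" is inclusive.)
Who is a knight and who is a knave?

Pia is a knave, Yusuf is a knave, Eva is a knight, and Paz is a knight.

As a knave, Pia's statement "Paz is a knave" should be false; it is.
As a knave, Yusuf's statement "Pia is a knight and Eva is a knight" should be false; it is.
As a knight, Eva's statement "Pia is a knave" should be True; it is.
Paz (knight): "Eva is a knave, or Yusuf is a knave" — True. ✓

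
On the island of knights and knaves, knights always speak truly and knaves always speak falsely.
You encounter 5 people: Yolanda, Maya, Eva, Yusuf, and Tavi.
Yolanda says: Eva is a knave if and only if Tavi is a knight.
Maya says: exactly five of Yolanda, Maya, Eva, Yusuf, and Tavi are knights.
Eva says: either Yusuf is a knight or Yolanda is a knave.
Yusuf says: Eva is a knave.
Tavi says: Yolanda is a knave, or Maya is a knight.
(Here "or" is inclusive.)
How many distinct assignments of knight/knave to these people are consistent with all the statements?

1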